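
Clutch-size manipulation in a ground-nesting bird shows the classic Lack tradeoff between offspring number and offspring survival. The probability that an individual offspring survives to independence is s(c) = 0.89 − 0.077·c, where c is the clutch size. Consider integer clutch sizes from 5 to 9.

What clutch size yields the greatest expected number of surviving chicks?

Expected surviving chicks = c × s(c):
  c=5: 5 × 0.505 = 2.525
  c=6: 6 × 0.428 = 2.568
  c=7: 7 × 0.351 = 2.457
  c=8: 8 × 0.274 = 2.192
  c=9: 9 × 0.197 = 1.773
Maximum at c = 6 (2.568 surviving chicks).

6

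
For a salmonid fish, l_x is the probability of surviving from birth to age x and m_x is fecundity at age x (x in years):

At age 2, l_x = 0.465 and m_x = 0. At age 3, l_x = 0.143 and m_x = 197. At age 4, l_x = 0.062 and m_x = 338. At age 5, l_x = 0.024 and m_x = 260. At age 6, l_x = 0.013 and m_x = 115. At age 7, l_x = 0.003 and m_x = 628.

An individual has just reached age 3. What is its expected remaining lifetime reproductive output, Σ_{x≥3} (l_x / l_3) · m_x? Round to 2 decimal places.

410.81

l_3 = 0.143. Conditional survival from age 3 to x is l_x / l_3.
  x=3: (0.143/0.143) × 197 = 197.0000
  x=4: (0.062/0.143) × 338 = 146.5455
  x=5: (0.024/0.143) × 260 = 43.6364
  x=6: (0.013/0.143) × 115 = 10.4545
  x=7: (0.003/0.143) × 628 = 13.1748
Sum = 197.0000 + 146.5455 + 43.6364 + 10.4545 + 13.1748 = 410.8112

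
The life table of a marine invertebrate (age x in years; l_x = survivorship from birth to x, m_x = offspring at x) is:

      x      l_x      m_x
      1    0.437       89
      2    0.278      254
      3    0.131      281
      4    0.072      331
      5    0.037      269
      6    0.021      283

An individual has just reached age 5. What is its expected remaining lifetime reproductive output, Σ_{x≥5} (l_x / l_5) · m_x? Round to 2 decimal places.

l_5 = 0.037. Conditional survival from age 5 to x is l_x / l_5.
  x=5: (0.037/0.037) × 269 = 269.0000
  x=6: (0.021/0.037) × 283 = 160.6216
Sum = 269.0000 + 160.6216 = 429.6216

429.62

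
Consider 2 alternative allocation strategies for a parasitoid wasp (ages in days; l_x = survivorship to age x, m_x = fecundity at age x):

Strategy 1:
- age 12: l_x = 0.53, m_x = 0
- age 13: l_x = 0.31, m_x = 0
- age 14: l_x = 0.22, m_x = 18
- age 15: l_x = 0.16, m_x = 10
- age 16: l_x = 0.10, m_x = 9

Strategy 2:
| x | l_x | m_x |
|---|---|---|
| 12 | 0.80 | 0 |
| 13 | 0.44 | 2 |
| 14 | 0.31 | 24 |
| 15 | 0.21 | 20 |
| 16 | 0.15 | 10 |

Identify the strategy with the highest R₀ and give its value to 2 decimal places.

14.02

Strategy 1: R₀ = 0.53×0 + 0.31×0 + 0.22×18 + 0.16×10 + 0.10×9 = 6.4600
Strategy 2: R₀ = 0.80×0 + 0.44×2 + 0.31×24 + 0.21×20 + 0.15×10 = 14.0200
Highest R₀: strategy 2 with 14.0200.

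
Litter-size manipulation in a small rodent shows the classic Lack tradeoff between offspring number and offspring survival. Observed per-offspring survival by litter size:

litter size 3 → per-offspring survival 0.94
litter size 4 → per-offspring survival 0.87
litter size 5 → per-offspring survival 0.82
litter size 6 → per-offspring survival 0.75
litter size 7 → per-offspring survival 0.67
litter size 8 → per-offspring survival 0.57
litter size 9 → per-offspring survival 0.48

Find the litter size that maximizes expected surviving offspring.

Expected surviving offspring = c × s(c):
  c=3: 3 × 0.94 = 2.820
  c=4: 4 × 0.87 = 3.480
  c=5: 5 × 0.82 = 4.100
  c=6: 6 × 0.75 = 4.500
  c=7: 7 × 0.67 = 4.690
  c=8: 8 × 0.57 = 4.560
  c=9: 9 × 0.48 = 4.320
Maximum at c = 7 (4.690 surviving offspring).

7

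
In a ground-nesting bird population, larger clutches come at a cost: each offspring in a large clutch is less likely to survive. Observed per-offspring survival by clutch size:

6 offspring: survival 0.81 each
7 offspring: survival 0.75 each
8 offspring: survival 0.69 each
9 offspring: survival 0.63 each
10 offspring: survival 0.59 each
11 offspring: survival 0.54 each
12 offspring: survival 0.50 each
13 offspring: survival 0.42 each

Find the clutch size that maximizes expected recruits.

Expected recruits = c × s(c):
  c=6: 6 × 0.81 = 4.860
  c=7: 7 × 0.75 = 5.250
  c=8: 8 × 0.69 = 5.520
  c=9: 9 × 0.63 = 5.670
  c=10: 10 × 0.59 = 5.900
  c=11: 11 × 0.54 = 5.940
  c=12: 12 × 0.50 = 6.000
  c=13: 13 × 0.42 = 5.460
Maximum at c = 12 (6.000 recruits).

12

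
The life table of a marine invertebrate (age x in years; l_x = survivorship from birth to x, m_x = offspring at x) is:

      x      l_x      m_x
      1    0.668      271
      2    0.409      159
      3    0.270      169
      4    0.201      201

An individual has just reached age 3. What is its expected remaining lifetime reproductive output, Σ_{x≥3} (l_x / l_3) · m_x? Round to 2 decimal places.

318.63

l_3 = 0.270. Conditional survival from age 3 to x is l_x / l_3.
  x=3: (0.270/0.270) × 169 = 169.0000
  x=4: (0.201/0.270) × 201 = 149.6333
Sum = 169.0000 + 149.6333 = 318.6333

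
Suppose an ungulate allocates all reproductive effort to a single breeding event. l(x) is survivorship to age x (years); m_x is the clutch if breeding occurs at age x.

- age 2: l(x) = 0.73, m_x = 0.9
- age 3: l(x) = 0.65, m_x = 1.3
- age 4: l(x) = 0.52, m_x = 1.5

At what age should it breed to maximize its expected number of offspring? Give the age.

3

Expected offspring if breeding at age x = l(x) × m_x:
  age 2: 0.73 × 0.9 = 0.657
  age 3: 0.65 × 1.3 = 0.845
  age 4: 0.52 × 1.5 = 0.780
Maximum at age 3 (0.845).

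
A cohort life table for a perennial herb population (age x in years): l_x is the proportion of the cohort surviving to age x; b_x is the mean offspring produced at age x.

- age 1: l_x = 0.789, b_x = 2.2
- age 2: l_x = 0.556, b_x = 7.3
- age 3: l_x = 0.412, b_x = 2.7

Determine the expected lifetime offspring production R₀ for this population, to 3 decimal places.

R₀ = Σ l_x b_x:
  age 1: 0.789 × 2.2 = 1.7358
  age 2: 0.556 × 7.3 = 4.0588
  age 3: 0.412 × 2.7 = 1.1124
R₀ = 1.7358 + 4.0588 + 1.1124 = 6.9070

6.907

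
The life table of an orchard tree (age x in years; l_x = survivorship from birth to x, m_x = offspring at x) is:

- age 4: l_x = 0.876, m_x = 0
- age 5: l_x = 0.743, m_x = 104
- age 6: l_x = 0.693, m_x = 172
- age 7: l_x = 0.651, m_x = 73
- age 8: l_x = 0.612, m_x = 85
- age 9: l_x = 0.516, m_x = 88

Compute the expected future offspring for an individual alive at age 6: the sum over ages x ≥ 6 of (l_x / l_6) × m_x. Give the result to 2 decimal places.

381.16

l_6 = 0.693. Conditional survival from age 6 to x is l_x / l_6.
  x=6: (0.693/0.693) × 172 = 172.0000
  x=7: (0.651/0.693) × 73 = 68.5758
  x=8: (0.612/0.693) × 85 = 75.0649
  x=9: (0.516/0.693) × 88 = 65.5238
Sum = 172.0000 + 68.5758 + 75.0649 + 65.5238 = 381.1645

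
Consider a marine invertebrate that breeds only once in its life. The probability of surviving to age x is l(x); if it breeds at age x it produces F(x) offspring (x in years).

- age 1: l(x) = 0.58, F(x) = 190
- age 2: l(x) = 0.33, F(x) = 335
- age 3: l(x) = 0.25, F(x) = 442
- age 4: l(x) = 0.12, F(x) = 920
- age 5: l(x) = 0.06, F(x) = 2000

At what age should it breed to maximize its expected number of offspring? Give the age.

5

Expected offspring if breeding at age x = l(x) × F(x):
  age 1: 0.58 × 190 = 110.200
  age 2: 0.33 × 335 = 110.550
  age 3: 0.25 × 442 = 110.500
  age 4: 0.12 × 920 = 110.400
  age 5: 0.06 × 2000 = 120.000
Maximum at age 5 (120.000).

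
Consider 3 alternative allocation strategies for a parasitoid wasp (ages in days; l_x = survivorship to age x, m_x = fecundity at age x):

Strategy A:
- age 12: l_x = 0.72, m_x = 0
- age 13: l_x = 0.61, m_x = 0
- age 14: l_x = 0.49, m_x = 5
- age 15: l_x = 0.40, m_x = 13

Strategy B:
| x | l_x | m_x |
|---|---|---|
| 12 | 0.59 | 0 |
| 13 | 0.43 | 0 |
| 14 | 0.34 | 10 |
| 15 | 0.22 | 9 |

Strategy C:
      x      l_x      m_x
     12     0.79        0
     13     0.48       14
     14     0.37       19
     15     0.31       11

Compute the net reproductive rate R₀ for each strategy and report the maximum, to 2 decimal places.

17.16

Strategy A: R₀ = 0.72×0 + 0.61×0 + 0.49×5 + 0.40×13 = 7.6500
Strategy B: R₀ = 0.59×0 + 0.43×0 + 0.34×10 + 0.22×9 = 5.3800
Strategy C: R₀ = 0.79×0 + 0.48×14 + 0.37×19 + 0.31×11 = 17.1600
Highest R₀: strategy C with 17.1600.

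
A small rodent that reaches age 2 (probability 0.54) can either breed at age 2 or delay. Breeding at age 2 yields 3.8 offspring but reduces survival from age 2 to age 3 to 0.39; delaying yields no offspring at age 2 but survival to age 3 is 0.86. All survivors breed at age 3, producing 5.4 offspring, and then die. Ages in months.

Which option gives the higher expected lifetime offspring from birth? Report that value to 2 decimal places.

3.19

breed at age 2: R₀ = 0.54 × (3.8 + 0.39 × 5.4) = 0.54 × 5.9060 = 3.1892
delay to age 3: R₀ = 0.54 × (0.86 × 5.4) = 0.54 × 4.6440 = 2.5078
Higher: breed at age 2 (3.1892).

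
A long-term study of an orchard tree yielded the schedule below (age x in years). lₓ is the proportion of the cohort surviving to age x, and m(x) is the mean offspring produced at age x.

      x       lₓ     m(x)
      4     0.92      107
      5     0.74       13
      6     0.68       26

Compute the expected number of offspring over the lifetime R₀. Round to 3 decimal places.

R₀ = Σ lₓ m(x):
  age 4: 0.92 × 107 = 98.4400
  age 5: 0.74 × 13 = 9.6200
  age 6: 0.68 × 26 = 17.6800
R₀ = 98.4400 + 9.6200 + 17.6800 = 125.7400

125.740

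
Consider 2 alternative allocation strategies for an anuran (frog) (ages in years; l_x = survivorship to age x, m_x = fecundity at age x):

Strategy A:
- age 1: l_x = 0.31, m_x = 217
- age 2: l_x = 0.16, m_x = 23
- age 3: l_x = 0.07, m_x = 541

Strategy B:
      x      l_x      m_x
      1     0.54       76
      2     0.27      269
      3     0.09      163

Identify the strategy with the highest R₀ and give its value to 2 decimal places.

128.34

Strategy A: R₀ = 0.31×217 + 0.16×23 + 0.07×541 = 108.8200
Strategy B: R₀ = 0.54×76 + 0.27×269 + 0.09×163 = 128.3400
Highest R₀: strategy B with 128.3400.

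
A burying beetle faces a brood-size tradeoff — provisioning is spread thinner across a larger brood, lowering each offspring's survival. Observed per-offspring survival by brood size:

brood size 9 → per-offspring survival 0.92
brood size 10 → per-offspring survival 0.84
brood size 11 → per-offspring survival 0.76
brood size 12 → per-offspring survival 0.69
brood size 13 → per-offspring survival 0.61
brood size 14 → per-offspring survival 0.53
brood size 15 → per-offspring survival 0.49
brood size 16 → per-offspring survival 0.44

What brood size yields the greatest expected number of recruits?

Expected recruits = c × s(c):
  c=9: 9 × 0.92 = 8.280
  c=10: 10 × 0.84 = 8.400
  c=11: 11 × 0.76 = 8.360
  c=12: 12 × 0.69 = 8.280
  c=13: 13 × 0.61 = 7.930
  c=14: 14 × 0.53 = 7.420
  c=15: 15 × 0.49 = 7.350
  c=16: 16 × 0.44 = 7.040
Maximum at c = 10 (8.400 recruits).

10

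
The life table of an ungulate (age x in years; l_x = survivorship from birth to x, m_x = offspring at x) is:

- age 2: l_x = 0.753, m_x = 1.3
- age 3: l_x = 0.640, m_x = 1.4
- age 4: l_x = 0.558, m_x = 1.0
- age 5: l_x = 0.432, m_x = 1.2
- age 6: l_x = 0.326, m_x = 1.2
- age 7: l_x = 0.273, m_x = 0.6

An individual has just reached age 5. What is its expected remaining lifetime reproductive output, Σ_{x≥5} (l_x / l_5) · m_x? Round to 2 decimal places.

l_5 = 0.432. Conditional survival from age 5 to x is l_x / l_5.
  x=5: (0.432/0.432) × 1.2 = 1.2000
  x=6: (0.326/0.432) × 1.2 = 0.9056
  x=7: (0.273/0.432) × 0.6 = 0.3792
Sum = 1.2000 + 0.9056 + 0.3792 = 2.4847

2.48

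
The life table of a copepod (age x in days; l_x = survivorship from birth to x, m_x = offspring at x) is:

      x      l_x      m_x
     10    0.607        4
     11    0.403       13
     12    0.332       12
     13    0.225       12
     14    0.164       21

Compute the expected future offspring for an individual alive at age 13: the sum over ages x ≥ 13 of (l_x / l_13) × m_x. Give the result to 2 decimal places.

l_13 = 0.225. Conditional survival from age 13 to x is l_x / l_13.
  x=13: (0.225/0.225) × 12 = 12.0000
  x=14: (0.164/0.225) × 21 = 15.3067
Sum = 12.0000 + 15.3067 = 27.3067

27.31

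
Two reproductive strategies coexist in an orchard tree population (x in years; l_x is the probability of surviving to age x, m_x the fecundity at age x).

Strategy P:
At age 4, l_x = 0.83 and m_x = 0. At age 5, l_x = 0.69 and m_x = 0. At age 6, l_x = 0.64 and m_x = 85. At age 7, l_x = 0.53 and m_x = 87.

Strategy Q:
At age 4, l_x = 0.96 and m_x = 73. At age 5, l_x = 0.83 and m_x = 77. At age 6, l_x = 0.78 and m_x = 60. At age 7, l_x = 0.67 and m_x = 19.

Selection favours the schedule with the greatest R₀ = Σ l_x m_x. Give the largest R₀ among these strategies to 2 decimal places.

193.52

Strategy P: R₀ = 0.83×0 + 0.69×0 + 0.64×85 + 0.53×87 = 100.5100
Strategy Q: R₀ = 0.96×73 + 0.83×77 + 0.78×60 + 0.67×19 = 193.5200
Highest R₀: strategy Q with 193.5200.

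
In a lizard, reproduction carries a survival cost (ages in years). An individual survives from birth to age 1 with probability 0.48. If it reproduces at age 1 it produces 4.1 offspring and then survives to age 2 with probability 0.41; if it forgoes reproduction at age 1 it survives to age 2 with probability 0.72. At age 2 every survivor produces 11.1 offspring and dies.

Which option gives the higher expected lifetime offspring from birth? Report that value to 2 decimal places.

4.15

breed at age 1: R₀ = 0.48 × (4.1 + 0.41 × 11.1) = 0.48 × 8.6510 = 4.1525
delay to age 2: R₀ = 0.48 × (0.72 × 11.1) = 0.48 × 7.9920 = 3.8362
Higher: breed at age 1 (4.1525).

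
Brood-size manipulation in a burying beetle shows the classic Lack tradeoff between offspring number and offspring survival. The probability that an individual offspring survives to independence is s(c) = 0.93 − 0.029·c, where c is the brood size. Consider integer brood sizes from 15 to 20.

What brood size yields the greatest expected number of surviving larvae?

Expected surviving larvae = c × s(c):
  c=15: 15 × 0.495 = 7.425
  c=16: 16 × 0.466 = 7.456
  c=17: 17 × 0.437 = 7.429
  c=18: 18 × 0.408 = 7.344
  c=19: 19 × 0.379 = 7.201
  c=20: 20 × 0.350 = 7.000
Maximum at c = 16 (7.456 surviving larvae).

16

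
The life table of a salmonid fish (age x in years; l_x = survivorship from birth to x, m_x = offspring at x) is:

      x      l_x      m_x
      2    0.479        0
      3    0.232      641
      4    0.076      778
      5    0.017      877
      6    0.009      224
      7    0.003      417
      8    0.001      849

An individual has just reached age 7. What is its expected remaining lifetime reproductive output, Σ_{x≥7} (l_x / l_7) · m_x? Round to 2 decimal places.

l_7 = 0.003. Conditional survival from age 7 to x is l_x / l_7.
  x=7: (0.003/0.003) × 417 = 417.0000
  x=8: (0.001/0.003) × 849 = 283.0000
Sum = 417.0000 + 283.0000 = 700.0000

700.00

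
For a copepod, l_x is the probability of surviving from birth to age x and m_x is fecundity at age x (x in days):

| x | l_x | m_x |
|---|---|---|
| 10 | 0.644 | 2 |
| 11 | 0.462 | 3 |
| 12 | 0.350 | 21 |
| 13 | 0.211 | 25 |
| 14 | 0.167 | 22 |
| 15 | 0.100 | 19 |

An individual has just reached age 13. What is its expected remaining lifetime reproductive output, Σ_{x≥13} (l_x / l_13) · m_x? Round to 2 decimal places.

51.42

l_13 = 0.211. Conditional survival from age 13 to x is l_x / l_13.
  x=13: (0.211/0.211) × 25 = 25.0000
  x=14: (0.167/0.211) × 22 = 17.4123
  x=15: (0.100/0.211) × 19 = 9.0047
Sum = 25.0000 + 17.4123 + 9.0047 = 51.4171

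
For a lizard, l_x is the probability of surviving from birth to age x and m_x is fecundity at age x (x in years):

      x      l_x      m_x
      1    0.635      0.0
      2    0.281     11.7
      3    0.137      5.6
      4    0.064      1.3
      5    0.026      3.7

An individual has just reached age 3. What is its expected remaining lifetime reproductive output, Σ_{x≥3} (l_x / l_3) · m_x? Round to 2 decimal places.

6.91

l_3 = 0.137. Conditional survival from age 3 to x is l_x / l_3.
  x=3: (0.137/0.137) × 5.6 = 5.6000
  x=4: (0.064/0.137) × 1.3 = 0.6073
  x=5: (0.026/0.137) × 3.7 = 0.7022
Sum = 5.6000 + 0.6073 + 0.7022 = 6.9095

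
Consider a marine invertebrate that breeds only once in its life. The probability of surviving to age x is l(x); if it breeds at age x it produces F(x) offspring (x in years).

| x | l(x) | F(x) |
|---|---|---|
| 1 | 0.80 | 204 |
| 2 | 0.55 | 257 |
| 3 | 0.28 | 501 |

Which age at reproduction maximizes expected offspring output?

Expected offspring if breeding at age x = l(x) × F(x):
  age 1: 0.80 × 204 = 163.200
  age 2: 0.55 × 257 = 141.350
  age 3: 0.28 × 501 = 140.280
Maximum at age 1 (163.200).

1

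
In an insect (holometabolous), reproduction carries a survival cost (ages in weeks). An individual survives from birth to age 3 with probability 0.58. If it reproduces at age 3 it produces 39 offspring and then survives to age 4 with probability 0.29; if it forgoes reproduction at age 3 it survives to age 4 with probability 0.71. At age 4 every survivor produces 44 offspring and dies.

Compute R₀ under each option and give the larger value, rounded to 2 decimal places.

breed at age 3: R₀ = 0.58 × (39 + 0.29 × 44) = 0.58 × 51.7600 = 30.0208
delay to age 4: R₀ = 0.58 × (0.71 × 44) = 0.58 × 31.2400 = 18.1192
Higher: breed at age 3 (30.0208).

30.02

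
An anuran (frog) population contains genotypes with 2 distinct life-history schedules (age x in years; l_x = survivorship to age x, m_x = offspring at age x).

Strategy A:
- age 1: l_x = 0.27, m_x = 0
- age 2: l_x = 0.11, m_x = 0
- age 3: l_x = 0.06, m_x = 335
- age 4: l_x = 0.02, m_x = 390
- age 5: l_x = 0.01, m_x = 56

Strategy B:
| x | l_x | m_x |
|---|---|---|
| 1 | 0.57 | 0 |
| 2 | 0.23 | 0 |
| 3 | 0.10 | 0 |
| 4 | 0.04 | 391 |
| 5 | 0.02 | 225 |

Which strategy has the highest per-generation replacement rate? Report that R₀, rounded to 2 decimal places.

28.46

Strategy A: R₀ = 0.27×0 + 0.11×0 + 0.06×335 + 0.02×390 + 0.01×56 = 28.4600
Strategy B: R₀ = 0.57×0 + 0.23×0 + 0.10×0 + 0.04×391 + 0.02×225 = 20.1400
Highest R₀: strategy A with 28.4600.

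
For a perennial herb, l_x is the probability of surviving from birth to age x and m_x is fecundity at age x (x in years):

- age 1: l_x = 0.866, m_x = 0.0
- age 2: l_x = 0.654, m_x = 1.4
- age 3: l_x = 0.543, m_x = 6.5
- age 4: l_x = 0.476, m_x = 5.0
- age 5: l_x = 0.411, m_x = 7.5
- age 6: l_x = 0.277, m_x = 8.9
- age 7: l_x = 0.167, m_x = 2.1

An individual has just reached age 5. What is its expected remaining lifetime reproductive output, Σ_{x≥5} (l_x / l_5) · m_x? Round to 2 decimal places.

l_5 = 0.411. Conditional survival from age 5 to x is l_x / l_5.
  x=5: (0.411/0.411) × 7.5 = 7.5000
  x=6: (0.277/0.411) × 8.9 = 5.9983
  x=7: (0.167/0.411) × 2.1 = 0.8533
Sum = 7.5000 + 5.9983 + 0.8533 = 14.3516

14.35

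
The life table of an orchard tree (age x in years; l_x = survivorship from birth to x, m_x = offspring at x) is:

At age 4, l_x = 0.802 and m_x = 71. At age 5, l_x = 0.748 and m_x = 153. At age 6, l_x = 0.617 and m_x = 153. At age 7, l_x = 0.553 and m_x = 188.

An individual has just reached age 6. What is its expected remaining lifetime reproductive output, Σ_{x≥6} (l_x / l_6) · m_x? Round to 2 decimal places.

321.50

l_6 = 0.617. Conditional survival from age 6 to x is l_x / l_6.
  x=6: (0.617/0.617) × 153 = 153.0000
  x=7: (0.553/0.617) × 188 = 168.4992
Sum = 153.0000 + 168.4992 = 321.4992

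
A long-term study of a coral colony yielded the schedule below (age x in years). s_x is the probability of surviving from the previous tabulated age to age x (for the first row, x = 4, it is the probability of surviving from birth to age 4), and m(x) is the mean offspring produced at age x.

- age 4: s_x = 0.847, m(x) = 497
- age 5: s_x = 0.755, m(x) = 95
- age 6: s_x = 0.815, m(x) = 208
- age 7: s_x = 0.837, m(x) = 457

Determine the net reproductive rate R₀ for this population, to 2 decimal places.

Survivorship from birth: l_x = s_4·s_5·…·s_x.
  l_4 = 0.84700
  l_5 = 0.63948
  l_6 = 0.52118
  l_7 = 0.43623
R₀ = Σ l_x m(x):
  age 4: 0.84700 × 497 = 420.9590
  age 5: 0.63948 × 95 = 60.7506
  age 6: 0.52118 × 208 = 108.4054
  age 7: 0.43623 × 457 = 199.3571
R₀ = 420.9590 + 60.7506 + 108.4054 + 199.3571 = 789.4722

789.47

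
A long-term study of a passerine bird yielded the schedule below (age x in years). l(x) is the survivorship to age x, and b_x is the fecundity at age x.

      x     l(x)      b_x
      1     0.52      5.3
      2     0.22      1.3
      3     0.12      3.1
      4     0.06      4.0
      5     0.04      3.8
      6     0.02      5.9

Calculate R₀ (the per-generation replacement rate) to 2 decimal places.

3.92

R₀ = Σ l(x) b_x:
  age 1: 0.52 × 5.3 = 2.7560
  age 2: 0.22 × 1.3 = 0.2860
  age 3: 0.12 × 3.1 = 0.3720
  age 4: 0.06 × 4.0 = 0.2400
  age 5: 0.04 × 3.8 = 0.1520
  age 6: 0.02 × 5.9 = 0.1180
R₀ = 2.7560 + 0.2860 + 0.3720 + 0.2400 + 0.1520 + 0.1180 = 3.9240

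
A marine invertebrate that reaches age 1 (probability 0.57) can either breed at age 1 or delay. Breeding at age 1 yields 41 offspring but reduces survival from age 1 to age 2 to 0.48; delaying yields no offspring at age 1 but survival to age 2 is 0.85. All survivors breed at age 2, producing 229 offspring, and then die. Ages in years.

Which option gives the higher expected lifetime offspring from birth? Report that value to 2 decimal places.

breed at age 1: R₀ = 0.57 × (41 + 0.48 × 229) = 0.57 × 150.9200 = 86.0244
delay to age 2: R₀ = 0.57 × (0.85 × 229) = 0.57 × 194.6500 = 110.9505
Higher: delay to age 2 (110.9505).

110.95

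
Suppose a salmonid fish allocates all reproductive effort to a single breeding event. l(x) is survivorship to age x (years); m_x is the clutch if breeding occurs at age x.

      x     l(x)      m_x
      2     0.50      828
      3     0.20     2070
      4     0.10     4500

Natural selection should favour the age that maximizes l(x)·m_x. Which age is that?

4

Expected offspring if breeding at age x = l(x) × m_x:
  age 2: 0.50 × 828 = 414.000
  age 3: 0.20 × 2070 = 414.000
  age 4: 0.10 × 4500 = 450.000
Maximum at age 4 (450.000).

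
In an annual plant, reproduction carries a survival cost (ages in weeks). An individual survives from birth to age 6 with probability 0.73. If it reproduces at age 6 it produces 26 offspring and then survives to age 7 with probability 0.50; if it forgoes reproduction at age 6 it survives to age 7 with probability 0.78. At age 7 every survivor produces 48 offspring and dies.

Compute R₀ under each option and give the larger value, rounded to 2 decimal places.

breed at age 6: R₀ = 0.73 × (26 + 0.50 × 48) = 0.73 × 50.0000 = 36.5000
delay to age 7: R₀ = 0.73 × (0.78 × 48) = 0.73 × 37.4400 = 27.3312
Higher: breed at age 6 (36.5000).

36.50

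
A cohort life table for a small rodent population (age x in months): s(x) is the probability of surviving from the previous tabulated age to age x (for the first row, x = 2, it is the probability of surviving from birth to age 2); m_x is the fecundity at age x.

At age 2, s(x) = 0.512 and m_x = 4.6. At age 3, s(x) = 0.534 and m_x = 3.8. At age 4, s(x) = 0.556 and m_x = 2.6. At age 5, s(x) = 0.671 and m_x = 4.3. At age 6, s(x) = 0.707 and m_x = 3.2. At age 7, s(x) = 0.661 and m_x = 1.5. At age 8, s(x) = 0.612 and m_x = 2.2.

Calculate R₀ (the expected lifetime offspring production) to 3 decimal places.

4.594

Survivorship from birth: l_x = s_2·s_3·…·s_x.
  l_2 = 0.51200
  l_3 = 0.27341
  l_4 = 0.15201
  l_5 = 0.10200
  l_6 = 0.07212
  l_7 = 0.04767
  l_8 = 0.02917
R₀ = Σ l_x m_x:
  age 2: 0.51200 × 4.6 = 2.3552
  age 3: 0.27341 × 3.8 = 1.0390
  age 4: 0.15201 × 2.6 = 0.3952
  age 5: 0.10200 × 4.3 = 0.4386
  age 6: 0.07212 × 3.2 = 0.2308
  age 7: 0.04767 × 1.5 = 0.0715
  age 8: 0.02917 × 2.2 = 0.0642
R₀ = 2.3552 + 1.0390 + 0.3952 + 0.4386 + 0.2308 + 0.0715 + 0.0642 = 4.5944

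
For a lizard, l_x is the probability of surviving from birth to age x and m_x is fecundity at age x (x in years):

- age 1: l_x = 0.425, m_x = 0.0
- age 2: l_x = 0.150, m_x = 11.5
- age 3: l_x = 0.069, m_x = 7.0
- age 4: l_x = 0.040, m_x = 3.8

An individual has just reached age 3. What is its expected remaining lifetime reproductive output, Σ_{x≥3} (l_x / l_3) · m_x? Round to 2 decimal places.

9.20

l_3 = 0.069. Conditional survival from age 3 to x is l_x / l_3.
  x=3: (0.069/0.069) × 7.0 = 7.0000
  x=4: (0.040/0.069) × 3.8 = 2.2029
Sum = 7.0000 + 2.2029 = 9.2029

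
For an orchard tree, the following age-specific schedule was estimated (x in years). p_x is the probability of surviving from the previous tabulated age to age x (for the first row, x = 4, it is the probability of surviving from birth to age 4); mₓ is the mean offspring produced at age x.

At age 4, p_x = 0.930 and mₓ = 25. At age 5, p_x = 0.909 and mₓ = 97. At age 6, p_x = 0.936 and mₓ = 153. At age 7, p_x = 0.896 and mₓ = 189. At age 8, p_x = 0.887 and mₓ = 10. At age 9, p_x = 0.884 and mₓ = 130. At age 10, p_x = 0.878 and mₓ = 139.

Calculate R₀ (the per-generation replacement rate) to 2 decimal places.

Survivorship from birth: l_x = p_4·p_5·…·p_x.
  l_4 = 0.93000
  l_5 = 0.84537
  l_6 = 0.79127
  l_7 = 0.70897
  l_8 = 0.62886
  l_9 = 0.55591
  l_10 = 0.48809
R₀ = Σ l_x mₓ:
  age 4: 0.93000 × 25 = 23.2500
  age 5: 0.84537 × 97 = 82.0009
  age 6: 0.79127 × 153 = 121.0643
  age 7: 0.70897 × 189 = 133.9953
  age 8: 0.62886 × 10 = 6.2886
  age 9: 0.55591 × 130 = 72.2683
  age 10: 0.48809 × 139 = 67.8445
R₀ = 23.2500 + 82.0009 + 121.0643 + 133.9953 + 6.2886 + 72.2683 + 67.8445 = 506.7119

506.71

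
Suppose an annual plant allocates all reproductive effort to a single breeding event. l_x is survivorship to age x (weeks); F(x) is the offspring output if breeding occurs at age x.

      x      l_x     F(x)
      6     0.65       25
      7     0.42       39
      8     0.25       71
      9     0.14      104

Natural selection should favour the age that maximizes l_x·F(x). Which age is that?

8

Expected offspring if breeding at age x = l_x × F(x):
  age 6: 0.65 × 25 = 16.250
  age 7: 0.42 × 39 = 16.380
  age 8: 0.25 × 71 = 17.750
  age 9: 0.14 × 104 = 14.560
Maximum at age 8 (17.750).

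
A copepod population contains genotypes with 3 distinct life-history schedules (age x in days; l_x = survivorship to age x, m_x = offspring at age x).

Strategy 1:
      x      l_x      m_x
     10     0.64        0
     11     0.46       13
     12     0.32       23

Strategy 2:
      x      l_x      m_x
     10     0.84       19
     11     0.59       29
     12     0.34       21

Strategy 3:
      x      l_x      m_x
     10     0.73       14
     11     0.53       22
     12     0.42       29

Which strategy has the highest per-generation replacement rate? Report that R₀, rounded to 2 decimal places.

40.21

Strategy 1: R₀ = 0.64×0 + 0.46×13 + 0.32×23 = 13.3400
Strategy 2: R₀ = 0.84×19 + 0.59×29 + 0.34×21 = 40.2100
Strategy 3: R₀ = 0.73×14 + 0.53×22 + 0.42×29 = 34.0600
Highest R₀: strategy 2 with 40.2100.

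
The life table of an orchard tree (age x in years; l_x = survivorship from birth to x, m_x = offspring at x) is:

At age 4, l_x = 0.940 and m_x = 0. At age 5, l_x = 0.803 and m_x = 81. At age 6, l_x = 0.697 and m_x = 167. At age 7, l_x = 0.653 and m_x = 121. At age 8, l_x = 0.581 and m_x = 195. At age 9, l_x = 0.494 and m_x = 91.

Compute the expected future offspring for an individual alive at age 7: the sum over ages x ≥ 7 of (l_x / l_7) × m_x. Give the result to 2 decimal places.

363.34

l_7 = 0.653. Conditional survival from age 7 to x is l_x / l_7.
  x=7: (0.653/0.653) × 121 = 121.0000
  x=8: (0.581/0.653) × 195 = 173.4992
  x=9: (0.494/0.653) × 91 = 68.8423
Sum = 121.0000 + 173.4992 + 68.8423 = 363.3415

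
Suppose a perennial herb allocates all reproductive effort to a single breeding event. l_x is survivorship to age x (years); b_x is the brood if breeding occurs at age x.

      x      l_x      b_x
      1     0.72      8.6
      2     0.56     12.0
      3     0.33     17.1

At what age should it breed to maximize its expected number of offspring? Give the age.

2

Expected offspring if breeding at age x = l_x × b_x:
  age 1: 0.72 × 8.6 = 6.192
  age 2: 0.56 × 12.0 = 6.720
  age 3: 0.33 × 17.1 = 5.643
Maximum at age 2 (6.720).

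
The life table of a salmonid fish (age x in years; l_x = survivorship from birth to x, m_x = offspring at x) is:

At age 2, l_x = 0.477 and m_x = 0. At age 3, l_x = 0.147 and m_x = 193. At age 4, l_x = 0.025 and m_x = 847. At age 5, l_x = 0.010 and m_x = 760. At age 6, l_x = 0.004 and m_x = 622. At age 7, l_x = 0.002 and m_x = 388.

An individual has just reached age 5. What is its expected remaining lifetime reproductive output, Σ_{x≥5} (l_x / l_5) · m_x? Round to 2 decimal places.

1086.40

l_5 = 0.010. Conditional survival from age 5 to x is l_x / l_5.
  x=5: (0.010/0.010) × 760 = 760.0000
  x=6: (0.004/0.010) × 622 = 248.8000
  x=7: (0.002/0.010) × 388 = 77.6000
Sum = 760.0000 + 248.8000 + 77.6000 = 1086.4000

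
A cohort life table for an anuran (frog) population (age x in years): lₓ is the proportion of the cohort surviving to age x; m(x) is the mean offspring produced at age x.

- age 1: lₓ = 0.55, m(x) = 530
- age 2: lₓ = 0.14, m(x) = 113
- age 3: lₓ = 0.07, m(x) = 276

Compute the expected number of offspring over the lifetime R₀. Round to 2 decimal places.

326.64

R₀ = Σ lₓ m(x):
  age 1: 0.55 × 530 = 291.5000
  age 2: 0.14 × 113 = 15.8200
  age 3: 0.07 × 276 = 19.3200
R₀ = 291.5000 + 15.8200 + 19.3200 = 326.6400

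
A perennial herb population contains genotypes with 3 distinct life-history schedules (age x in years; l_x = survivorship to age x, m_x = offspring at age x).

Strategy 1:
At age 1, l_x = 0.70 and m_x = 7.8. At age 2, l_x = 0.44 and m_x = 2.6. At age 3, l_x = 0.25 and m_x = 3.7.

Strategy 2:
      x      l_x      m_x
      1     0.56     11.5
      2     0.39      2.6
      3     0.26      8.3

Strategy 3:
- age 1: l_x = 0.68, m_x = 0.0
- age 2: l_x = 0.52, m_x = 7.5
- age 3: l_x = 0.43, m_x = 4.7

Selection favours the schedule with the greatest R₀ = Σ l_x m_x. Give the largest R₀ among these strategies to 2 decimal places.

9.61

Strategy 1: R₀ = 0.70×7.8 + 0.44×2.6 + 0.25×3.7 = 7.5290
Strategy 2: R₀ = 0.56×11.5 + 0.39×2.6 + 0.26×8.3 = 9.6120
Strategy 3: R₀ = 0.68×0.0 + 0.52×7.5 + 0.43×4.7 = 5.9210
Highest R₀: strategy 2 with 9.6120.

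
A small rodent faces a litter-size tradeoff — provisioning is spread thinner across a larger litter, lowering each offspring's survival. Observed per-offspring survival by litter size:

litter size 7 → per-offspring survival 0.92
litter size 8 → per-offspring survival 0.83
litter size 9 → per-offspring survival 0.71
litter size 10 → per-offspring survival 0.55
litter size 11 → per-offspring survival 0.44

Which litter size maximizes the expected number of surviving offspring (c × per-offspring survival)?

Expected surviving offspring = c × s(c):
  c=7: 7 × 0.92 = 6.440
  c=8: 8 × 0.83 = 6.640
  c=9: 9 × 0.71 = 6.390
  c=10: 10 × 0.55 = 5.500
  c=11: 11 × 0.44 = 4.840
Maximum at c = 8 (6.640 surviving offspring).

8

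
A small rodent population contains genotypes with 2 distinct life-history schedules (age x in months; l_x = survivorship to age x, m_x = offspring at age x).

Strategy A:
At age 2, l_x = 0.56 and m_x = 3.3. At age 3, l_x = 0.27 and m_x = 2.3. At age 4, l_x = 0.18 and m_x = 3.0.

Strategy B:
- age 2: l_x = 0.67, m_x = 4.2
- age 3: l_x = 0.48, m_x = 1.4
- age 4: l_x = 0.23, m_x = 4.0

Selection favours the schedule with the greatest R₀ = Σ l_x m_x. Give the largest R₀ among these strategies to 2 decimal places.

4.41

Strategy A: R₀ = 0.56×3.3 + 0.27×2.3 + 0.18×3.0 = 3.0090
Strategy B: R₀ = 0.67×4.2 + 0.48×1.4 + 0.23×4.0 = 4.4060
Highest R₀: strategy B with 4.4060.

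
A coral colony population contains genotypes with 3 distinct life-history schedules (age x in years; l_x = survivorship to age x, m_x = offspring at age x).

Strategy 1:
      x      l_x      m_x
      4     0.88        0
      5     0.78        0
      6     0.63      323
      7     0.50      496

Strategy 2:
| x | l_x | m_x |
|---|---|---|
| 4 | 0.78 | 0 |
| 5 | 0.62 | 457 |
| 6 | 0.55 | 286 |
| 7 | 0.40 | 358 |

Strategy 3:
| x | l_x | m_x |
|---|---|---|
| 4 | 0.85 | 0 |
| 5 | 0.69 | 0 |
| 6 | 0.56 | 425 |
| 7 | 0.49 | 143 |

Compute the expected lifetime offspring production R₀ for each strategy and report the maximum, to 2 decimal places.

583.84

Strategy 1: R₀ = 0.88×0 + 0.78×0 + 0.63×323 + 0.50×496 = 451.4900
Strategy 2: R₀ = 0.78×0 + 0.62×457 + 0.55×286 + 0.40×358 = 583.8400
Strategy 3: R₀ = 0.85×0 + 0.69×0 + 0.56×425 + 0.49×143 = 308.0700
Highest R₀: strategy 2 with 583.8400.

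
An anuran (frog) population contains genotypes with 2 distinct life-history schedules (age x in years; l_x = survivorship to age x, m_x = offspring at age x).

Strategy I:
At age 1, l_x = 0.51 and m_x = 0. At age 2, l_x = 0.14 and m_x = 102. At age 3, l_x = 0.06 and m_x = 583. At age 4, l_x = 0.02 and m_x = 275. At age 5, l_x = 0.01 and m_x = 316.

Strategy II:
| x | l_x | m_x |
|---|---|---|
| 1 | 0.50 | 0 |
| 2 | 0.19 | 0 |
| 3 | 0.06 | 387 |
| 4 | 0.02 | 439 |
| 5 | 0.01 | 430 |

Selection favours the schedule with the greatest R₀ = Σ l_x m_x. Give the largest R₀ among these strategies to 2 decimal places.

57.92

Strategy I: R₀ = 0.51×0 + 0.14×102 + 0.06×583 + 0.02×275 + 0.01×316 = 57.9200
Strategy II: R₀ = 0.50×0 + 0.19×0 + 0.06×387 + 0.02×439 + 0.01×430 = 36.3000
Highest R₀: strategy I with 57.9200.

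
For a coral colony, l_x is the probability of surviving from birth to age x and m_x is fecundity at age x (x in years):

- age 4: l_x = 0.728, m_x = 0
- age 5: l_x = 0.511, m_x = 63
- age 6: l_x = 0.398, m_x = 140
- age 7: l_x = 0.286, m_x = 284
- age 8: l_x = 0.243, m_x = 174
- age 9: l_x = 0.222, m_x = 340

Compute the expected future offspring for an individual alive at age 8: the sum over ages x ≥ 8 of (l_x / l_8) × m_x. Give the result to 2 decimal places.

l_8 = 0.243. Conditional survival from age 8 to x is l_x / l_8.
  x=8: (0.243/0.243) × 174 = 174.0000
  x=9: (0.222/0.243) × 340 = 310.6173
Sum = 174.0000 + 310.6173 = 484.6173

484.62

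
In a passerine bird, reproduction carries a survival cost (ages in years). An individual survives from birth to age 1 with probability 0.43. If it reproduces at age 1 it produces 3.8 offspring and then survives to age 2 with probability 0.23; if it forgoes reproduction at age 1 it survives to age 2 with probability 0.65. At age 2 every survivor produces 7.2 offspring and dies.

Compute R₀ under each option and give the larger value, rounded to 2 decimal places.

breed at age 1: R₀ = 0.43 × (3.8 + 0.23 × 7.2) = 0.43 × 5.4560 = 2.3461
delay to age 2: R₀ = 0.43 × (0.65 × 7.2) = 0.43 × 4.6800 = 2.0124
Higher: breed at age 1 (2.3461).

2.35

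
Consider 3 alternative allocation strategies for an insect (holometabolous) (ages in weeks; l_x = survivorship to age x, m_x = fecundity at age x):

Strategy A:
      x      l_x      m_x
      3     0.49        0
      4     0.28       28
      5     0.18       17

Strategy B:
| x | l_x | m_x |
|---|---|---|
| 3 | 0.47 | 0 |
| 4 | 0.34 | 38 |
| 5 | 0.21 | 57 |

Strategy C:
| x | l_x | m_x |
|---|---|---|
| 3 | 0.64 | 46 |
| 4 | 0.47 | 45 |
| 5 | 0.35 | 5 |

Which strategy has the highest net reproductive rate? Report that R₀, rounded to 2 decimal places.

Strategy A: R₀ = 0.49×0 + 0.28×28 + 0.18×17 = 10.9000
Strategy B: R₀ = 0.47×0 + 0.34×38 + 0.21×57 = 24.8900
Strategy C: R₀ = 0.64×46 + 0.47×45 + 0.35×5 = 52.3400
Highest R₀: strategy C with 52.3400.

52.34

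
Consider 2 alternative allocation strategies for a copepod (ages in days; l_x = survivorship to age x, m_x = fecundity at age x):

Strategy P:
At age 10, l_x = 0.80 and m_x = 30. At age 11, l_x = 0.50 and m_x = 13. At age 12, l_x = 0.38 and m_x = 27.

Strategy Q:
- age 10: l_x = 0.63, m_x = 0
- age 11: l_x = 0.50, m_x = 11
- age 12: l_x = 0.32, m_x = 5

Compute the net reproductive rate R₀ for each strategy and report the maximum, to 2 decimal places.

Strategy P: R₀ = 0.80×30 + 0.50×13 + 0.38×27 = 40.7600
Strategy Q: R₀ = 0.63×0 + 0.50×11 + 0.32×5 = 7.1000
Highest R₀: strategy P with 40.7600.

40.76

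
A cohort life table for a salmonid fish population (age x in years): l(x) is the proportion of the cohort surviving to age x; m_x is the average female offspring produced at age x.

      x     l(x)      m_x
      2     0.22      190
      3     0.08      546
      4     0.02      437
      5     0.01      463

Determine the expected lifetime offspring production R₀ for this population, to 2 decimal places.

R₀ = Σ l(x) m_x:
  age 2: 0.22 × 190 = 41.8000
  age 3: 0.08 × 546 = 43.6800
  age 4: 0.02 × 437 = 8.7400
  age 5: 0.01 × 463 = 4.6300
R₀ = 41.8000 + 43.6800 + 8.7400 + 4.6300 = 98.8500

98.85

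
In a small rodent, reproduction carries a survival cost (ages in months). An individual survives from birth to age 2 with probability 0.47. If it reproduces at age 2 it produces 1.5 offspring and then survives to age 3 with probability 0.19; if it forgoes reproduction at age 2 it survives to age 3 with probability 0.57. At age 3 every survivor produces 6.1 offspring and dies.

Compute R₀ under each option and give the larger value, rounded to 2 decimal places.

1.63

breed at age 2: R₀ = 0.47 × (1.5 + 0.19 × 6.1) = 0.47 × 2.6590 = 1.2497
delay to age 3: R₀ = 0.47 × (0.57 × 6.1) = 0.47 × 3.4770 = 1.6342
Higher: delay to age 3 (1.6342).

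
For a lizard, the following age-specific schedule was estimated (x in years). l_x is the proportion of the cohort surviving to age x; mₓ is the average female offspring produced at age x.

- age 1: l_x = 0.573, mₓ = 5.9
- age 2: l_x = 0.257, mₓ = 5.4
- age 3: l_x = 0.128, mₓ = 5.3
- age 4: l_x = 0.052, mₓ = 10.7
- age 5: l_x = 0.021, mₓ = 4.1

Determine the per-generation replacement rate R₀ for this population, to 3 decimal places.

6.089

R₀ = Σ l_x mₓ:
  age 1: 0.573 × 5.9 = 3.3807
  age 2: 0.257 × 5.4 = 1.3878
  age 3: 0.128 × 5.3 = 0.6784
  age 4: 0.052 × 10.7 = 0.5564
  age 5: 0.021 × 4.1 = 0.0861
R₀ = 3.3807 + 1.3878 + 0.6784 + 0.5564 + 0.0861 = 6.0894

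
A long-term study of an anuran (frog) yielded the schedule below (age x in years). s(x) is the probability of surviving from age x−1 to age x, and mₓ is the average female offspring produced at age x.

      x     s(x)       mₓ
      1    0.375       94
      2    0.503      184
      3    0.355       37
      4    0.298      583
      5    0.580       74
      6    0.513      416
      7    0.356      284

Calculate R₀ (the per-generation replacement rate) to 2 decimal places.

87.99

Survivorship from birth: l_x = s_1·s_2·…·s_x.
  l_1 = 0.37500
  l_2 = 0.18862
  l_3 = 0.06696
  l_4 = 0.01995
  l_5 = 0.01157
  l_6 = 0.00594
  l_7 = 0.00211
R₀ = Σ l_x mₓ:
  age 1: 0.37500 × 94 = 35.2500
  age 2: 0.18862 × 184 = 34.7061
  age 3: 0.06696 × 37 = 2.4775
  age 4: 0.01995 × 583 = 11.6308
  age 5: 0.01157 × 74 = 0.8562
  age 6: 0.00594 × 416 = 2.4710
  age 7: 0.00211 × 284 = 0.5992
R₀ = 35.2500 + 34.7061 + 2.4775 + 11.6308 + 0.8562 + 2.4710 + 0.5992 = 87.9909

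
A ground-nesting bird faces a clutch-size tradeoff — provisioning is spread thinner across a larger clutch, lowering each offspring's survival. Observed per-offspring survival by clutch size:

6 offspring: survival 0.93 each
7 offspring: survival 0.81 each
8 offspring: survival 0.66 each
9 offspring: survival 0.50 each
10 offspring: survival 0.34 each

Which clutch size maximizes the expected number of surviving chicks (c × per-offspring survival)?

Expected surviving chicks = c × s(c):
  c=6: 6 × 0.93 = 5.580
  c=7: 7 × 0.81 = 5.670
  c=8: 8 × 0.66 = 5.280
  c=9: 9 × 0.50 = 4.500
  c=10: 10 × 0.34 = 3.400
Maximum at c = 7 (5.670 surviving chicks).

7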